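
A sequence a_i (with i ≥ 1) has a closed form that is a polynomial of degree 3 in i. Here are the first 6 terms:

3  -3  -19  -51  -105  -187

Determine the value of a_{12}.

-1603

1st diffs: -6, -16, -32, -54, -82.
2nd diffs: -10, -16, -22, -28.
3rd diffs: -6, -6, -6 (constant).
Newton forward-difference form: a_i = 3 + (-6)·C(i-1,1) + (-10)·C(i-1,2) + (-6)·C(i-1,3).
At i = 12: i-1 = 11, so a_{12} = 3 - 66 - 550 - 990 = -1603.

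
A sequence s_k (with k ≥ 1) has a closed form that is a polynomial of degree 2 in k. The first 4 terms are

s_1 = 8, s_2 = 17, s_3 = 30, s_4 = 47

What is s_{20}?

863

1st diffs: 9, 13, 17.
2nd diffs: 4, 4 (constant).
Newton forward-difference form: s_k = 8 + 9·C(k-1,1) + 4·C(k-1,2).
At k = 20: k-1 = 19, so s_{20} = 8 + 171 + 684 = 863.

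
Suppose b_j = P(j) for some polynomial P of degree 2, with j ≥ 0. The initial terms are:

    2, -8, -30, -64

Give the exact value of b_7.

1st diffs: -10, -22, -34.
2nd diffs: -12, -12 (constant).
So b_j = -6j^2 - 4j + 2.
Evaluating at j = 7 gives b_7 = -320.

-320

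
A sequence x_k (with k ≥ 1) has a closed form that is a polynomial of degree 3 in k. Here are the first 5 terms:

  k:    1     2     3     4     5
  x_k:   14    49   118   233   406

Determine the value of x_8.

1st diffs: 35, 69, 115, 173.
2nd diffs: 34, 46, 58.
3rd diffs: 12, 12 (constant).
Newton forward-difference form: x_k = 14 + 35·C(k-1,1) + 34·C(k-1,2) + 12·C(k-1,3).
At k = 8: k-1 = 7, so x_8 = 14 + 245 + 714 + 420 = 1393.

1393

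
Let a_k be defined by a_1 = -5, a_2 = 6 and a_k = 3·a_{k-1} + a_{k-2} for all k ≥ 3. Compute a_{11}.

192172

Step forward from the initial values:
a_3 = 13; a_4 = 45; a_5 = 148; a_6 = 489; a_7 = 1615; a_8 = 5334; a_9 = 17617; a_{10} = 58185; a_{11} = 192172.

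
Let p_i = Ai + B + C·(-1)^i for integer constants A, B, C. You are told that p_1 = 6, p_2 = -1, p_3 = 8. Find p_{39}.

Plug in i = 1, 2, 3: A + B - C = 6; 2A + B + C = -1; 3A + B - C = 8.
Subtracting the first from the second: A + 2C = -7.
Subtracting the second from the third: A - 2C = 9.
Solving: C = -4, A = 1, then B = 1.
Therefore p_{39} = 39 + 1 + (-4)·(-1) = 44.

44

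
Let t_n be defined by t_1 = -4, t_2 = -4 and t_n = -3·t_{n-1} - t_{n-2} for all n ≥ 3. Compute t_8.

-2084

Step forward from the initial values:
t_3 = 16  t_4 = -44  t_5 = 116  t_6 = -304  t_7 = 796  t_8 = -2084.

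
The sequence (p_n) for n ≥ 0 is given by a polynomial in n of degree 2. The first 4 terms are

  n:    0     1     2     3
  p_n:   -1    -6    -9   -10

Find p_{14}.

1st diffs: -5, -3, -1.
2nd diffs: 2, 2 (constant).
Newton forward-difference form: p_n = -1 + (-5)·C(n,1) + 2·C(n,2).
At n = 14: n = 14, so p_{14} = -1 - 70 + 182 = 111.

111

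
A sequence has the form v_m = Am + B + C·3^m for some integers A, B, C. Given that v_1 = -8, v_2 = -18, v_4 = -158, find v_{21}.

-20920706368

Plug in m = 1, 2, 4: A + B + 3C = -8; 2A + B + 9C = -18; 4A + B + 81C = -158.
Subtracting the first from the second: A + 6C = -10.
Subtracting the second from the third: 2A + 72C = -140.
Solving: C = -2, A = 2, then B = -4.
Hence v_{21} = 2·21 + (-4) + (-2)·10460353203 = -20920706368.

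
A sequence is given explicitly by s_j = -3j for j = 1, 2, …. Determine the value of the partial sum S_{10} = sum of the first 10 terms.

-165

Over j = 1..10: Σj = 55.
Total = (-3)·55 = -165.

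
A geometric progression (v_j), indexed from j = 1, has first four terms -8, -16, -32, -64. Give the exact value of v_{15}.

-131072

Common ratio r = 2.
v_j = (-8)·2^(j-1).
v_{15} = (-8)·2^14 = -131072.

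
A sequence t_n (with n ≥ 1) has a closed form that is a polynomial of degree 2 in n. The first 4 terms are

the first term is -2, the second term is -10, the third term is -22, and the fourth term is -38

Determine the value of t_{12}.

-310

1st diffs: -8, -12, -16.
2nd diffs: -4, -4 (constant).
So t_n = -2n^2 - 2n + 2.
Evaluating at n = 12 gives t_{12} = -310.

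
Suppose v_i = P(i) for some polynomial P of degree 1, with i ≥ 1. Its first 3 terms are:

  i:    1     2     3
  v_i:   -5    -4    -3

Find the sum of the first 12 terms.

1st diffs: 1, 1 (constant).
So v_i = i - 6.
Continuing: …, -2, -1, 0, 1, …, v_{12} = 6.
Summing i = 1..12 (12 terms) gives 6.

6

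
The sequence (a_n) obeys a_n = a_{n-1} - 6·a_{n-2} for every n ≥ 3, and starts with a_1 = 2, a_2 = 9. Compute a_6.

303

Compute successive terms:
a_3 = -3;  a_4 = -57;  a_5 = -39;  a_6 = 303.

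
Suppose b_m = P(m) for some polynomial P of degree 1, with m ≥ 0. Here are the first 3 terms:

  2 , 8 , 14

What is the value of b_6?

1st diffs: 6, 6 (constant).
So b_m = 6m + 2.
Evaluating at m = 6 gives b_6 = 38.

38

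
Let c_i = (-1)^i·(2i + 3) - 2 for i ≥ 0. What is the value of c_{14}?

(-1)^14 = 1; 2i + 3 at i=14 is 31; so c_{14} = 29.

29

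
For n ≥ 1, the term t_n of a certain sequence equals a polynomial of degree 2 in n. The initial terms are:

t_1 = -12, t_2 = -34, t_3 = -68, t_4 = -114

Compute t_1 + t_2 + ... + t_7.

1st diffs: -22, -34, -46.
2nd diffs: -12, -12 (constant).
So t_n = -6n^2 - 4n - 2.
Continuing: -172, -242, -324.
Summing n = 1..7 (7 terms) gives -966.

-966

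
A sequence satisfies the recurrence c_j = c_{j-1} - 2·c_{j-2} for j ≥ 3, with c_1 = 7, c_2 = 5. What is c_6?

37

Step forward from the initial values:
c_3 = -9; c_4 = -19; c_5 = -1; c_6 = 37.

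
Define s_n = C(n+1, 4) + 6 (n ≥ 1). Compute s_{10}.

336

C(11, 4) = 330, so s_{10} = 336.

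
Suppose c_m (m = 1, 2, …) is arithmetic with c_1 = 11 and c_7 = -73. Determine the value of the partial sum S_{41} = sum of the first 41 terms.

-11029

Common difference d = (-73 - 11) / (7 - 1) = -14.
c_m = 11 + (m - 1)·(-14).
c_{41} = -549; S = 41·(11 + (-549))/2 = -11029.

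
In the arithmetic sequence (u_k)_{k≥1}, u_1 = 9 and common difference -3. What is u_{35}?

u_k = 9 + (k - 1)·(-3).
u_{35} = 9 + 34·(-3) = -93.

-93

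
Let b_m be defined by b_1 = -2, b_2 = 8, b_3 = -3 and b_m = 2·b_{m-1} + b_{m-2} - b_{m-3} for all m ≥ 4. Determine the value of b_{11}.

-86

Step forward from the initial values:
b_4 = 4; b_5 = -3; b_6 = 1; b_7 = -5; b_8 = -6; b_9 = -18; b_{10} = -37; b_{11} = -86.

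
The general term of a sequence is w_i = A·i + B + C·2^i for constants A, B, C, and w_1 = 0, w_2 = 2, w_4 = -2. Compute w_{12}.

Write the equations: A + B + 2C = 0; 2A + B + 4C = 2; 4A + B + 16C = -2.
Subtracting the first from the second: A + 2C = 2.
Subtracting the second from the third: 2A + 12C = -4.
Solving: C = -1, A = 4, then B = -2.
So w_i = 4·i + (-2) + (-1)·2^i; at i=12 this is -4050.

-4050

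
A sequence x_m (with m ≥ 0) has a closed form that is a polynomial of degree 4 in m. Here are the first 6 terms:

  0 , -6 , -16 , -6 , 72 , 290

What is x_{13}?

23634

1st diffs: -6, -10, 10, 78, 218.
2nd diffs: -4, 20, 68, 140.
3rd diffs: 24, 48, 72.
4th diffs: 24, 24 (constant).
Newton forward-difference form: x_m = (-6)·C(m,1) + (-4)·C(m,2) + 24·C(m,3) + 24·C(m,4).
At m = 13: m = 13, so x_{13} = -78 - 312 + 6864 + 17160 = 23634.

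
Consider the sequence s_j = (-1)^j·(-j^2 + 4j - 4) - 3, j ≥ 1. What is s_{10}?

(-1)^10 = 1; -j^2 + 4j - 4 at j=10 is -64; so s_{10} = -67.

-67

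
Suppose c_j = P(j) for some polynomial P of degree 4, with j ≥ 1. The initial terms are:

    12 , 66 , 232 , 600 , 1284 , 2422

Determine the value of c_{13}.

1st diffs: 54, 166, 368, 684, 1138.
2nd diffs: 112, 202, 316, 454.
3rd diffs: 90, 114, 138.
4th diffs: 24, 24 (constant).
So c_j = j^4 + 5j^3 + j^2 + j + 4.
Evaluating at j = 13 gives c_{13} = 39732.

39732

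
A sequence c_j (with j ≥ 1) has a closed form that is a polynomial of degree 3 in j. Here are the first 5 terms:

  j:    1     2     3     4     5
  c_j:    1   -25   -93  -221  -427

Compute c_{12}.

-5565

1st diffs: -26, -68, -128, -206.
2nd diffs: -42, -60, -78.
3rd diffs: -18, -18 (constant).
Newton forward-difference form: c_j = 1 + (-26)·C(j-1,1) + (-42)·C(j-1,2) + (-18)·C(j-1,3).
At j = 12: j-1 = 11, so c_{12} = 1 - 286 - 2310 - 2970 = -5565.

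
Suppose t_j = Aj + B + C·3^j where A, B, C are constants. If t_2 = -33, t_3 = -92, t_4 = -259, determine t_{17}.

-387420570

The three given values yield: 2A + B + 9C = -33; 3A + B + 27C = -92; 4A + B + 81C = -259.
Subtracting the first from the second: A + 18C = -59.
Subtracting the second from the third: A + 54C = -167.
Solving: C = -3, A = -5, then B = 4.
Therefore t_{17} = -85 + 4 + (-3)·129140163 = -387420570.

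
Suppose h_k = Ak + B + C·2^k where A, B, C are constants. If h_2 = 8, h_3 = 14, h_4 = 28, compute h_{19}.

At k = 2, 3, 4: 2A + B + 4C = 8; 3A + B + 8C = 14; 4A + B + 16C = 28.
Subtracting the first from the second: A + 4C = 6.
Subtracting the second from the third: A + 8C = 14.
Solving: C = 2, A = -2, then B = 4.
Hence h_{19} = -2·19 + 4 + 2·524288 = 1048542.

1048542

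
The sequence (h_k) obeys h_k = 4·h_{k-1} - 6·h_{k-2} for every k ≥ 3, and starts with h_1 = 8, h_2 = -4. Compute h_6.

Iterate the recurrence:
h_3 = -64;  h_4 = -232;  h_5 = -544;  h_6 = -784.

-784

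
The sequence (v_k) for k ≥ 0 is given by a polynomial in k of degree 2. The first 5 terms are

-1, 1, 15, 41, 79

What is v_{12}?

815

1st diffs: 2, 14, 26, 38.
2nd diffs: 12, 12, 12 (constant).
Newton forward-difference form: v_k = -1 + 2·C(k,1) + 12·C(k,2).
At k = 12: k = 12, so v_{12} = -1 + 24 + 792 = 815.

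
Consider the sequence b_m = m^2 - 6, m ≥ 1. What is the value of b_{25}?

b_{25} = 1·25^2 - 6 = 619.

619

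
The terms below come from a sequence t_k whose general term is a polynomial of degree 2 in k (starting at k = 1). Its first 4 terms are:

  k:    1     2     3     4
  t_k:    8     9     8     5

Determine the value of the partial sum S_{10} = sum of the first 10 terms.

1st diffs: 1, -1, -3.
2nd diffs: -2, -2 (constant).
Newton forward-difference form: t_k = 8 + 1·C(k-1,1) + (-2)·C(k-1,2).
Continuing: …, 0, -7, -16, -27, …, t_{10} = -55.
Summing k = 1..10 (10 terms) gives -115.

-115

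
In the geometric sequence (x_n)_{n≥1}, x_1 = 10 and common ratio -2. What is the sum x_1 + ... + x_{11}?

x_n = 10·(-2)^(n-1).
S = 10·((-2)^11 - 1)/(-2 - 1) = 10·(-2048 - 1)/(-3) = 6830.

6830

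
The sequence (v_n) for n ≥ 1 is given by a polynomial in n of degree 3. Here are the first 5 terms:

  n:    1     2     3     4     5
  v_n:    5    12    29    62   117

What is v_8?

474

1st diffs: 7, 17, 33, 55.
2nd diffs: 10, 16, 22.
3rd diffs: 6, 6 (constant).
So v_n = n^3 - n^2 + 3n + 2.
Evaluating at n = 8 gives v_8 = 474.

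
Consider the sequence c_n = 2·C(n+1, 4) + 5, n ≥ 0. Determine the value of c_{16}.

4765

C(17, 4) = 2380, so c_{16} = 4765.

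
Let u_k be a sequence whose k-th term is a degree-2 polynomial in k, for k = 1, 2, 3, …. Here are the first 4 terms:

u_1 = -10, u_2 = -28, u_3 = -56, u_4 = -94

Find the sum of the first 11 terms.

1st diffs: -18, -28, -38.
2nd diffs: -10, -10 (constant).
Newton forward-difference form: u_k = -10 + (-18)·C(k-1,1) + (-10)·C(k-1,2).
Continuing: …, -142, -200, -268, -346, …, u_{11} = -640.
Summing k = 1..11 (11 terms) gives -2750.

-2750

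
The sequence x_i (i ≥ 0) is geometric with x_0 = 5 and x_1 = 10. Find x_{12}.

Common ratio r = 2.
x_i = 5·2^(i-0).
x_{12} = 5·2^12 = 20480.

20480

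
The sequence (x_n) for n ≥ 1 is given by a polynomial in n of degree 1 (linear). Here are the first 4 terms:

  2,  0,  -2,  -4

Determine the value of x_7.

1st diffs: -2, -2, -2 (constant).
So x_n = -2n + 4.
Evaluating at n = 7 gives x_7 = -10.

-10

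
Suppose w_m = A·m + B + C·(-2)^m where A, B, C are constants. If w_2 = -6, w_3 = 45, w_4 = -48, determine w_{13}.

At m = 2, 3, 4: 2A + B + 4C = -6; 3A + B - 8C = 45; 4A + B + 16C = -48.
Subtracting the first from the second: A - 12C = 51.
Subtracting the second from the third: A + 24C = -93.
Solving: C = -4, A = 3, then B = 4.
Hence w_{13} = 3·13 + 4 + (-4)·(-8192) = 32811.

32811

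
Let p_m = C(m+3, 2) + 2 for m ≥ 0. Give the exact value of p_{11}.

C(14, 2) = 91, so p_{11} = 93.

93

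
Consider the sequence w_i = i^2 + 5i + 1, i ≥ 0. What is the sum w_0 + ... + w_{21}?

Over i = 0..21: Σi = 231, Σi² = 3311.
Total = (1)·3311 + (5)·231 + (1)·22 = 4488.

4488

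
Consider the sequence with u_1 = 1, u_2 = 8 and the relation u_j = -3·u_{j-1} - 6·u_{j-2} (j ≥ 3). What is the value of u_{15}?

Applying the relation repeatedly:
u_3 = -30; u_4 = 42; u_5 = 54; …; u_{12} = -37422; u_{13} = 225990; u_{14} = -453438; u_{15} = 4374.

4374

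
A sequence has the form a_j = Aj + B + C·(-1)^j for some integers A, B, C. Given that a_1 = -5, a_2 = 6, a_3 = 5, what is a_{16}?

76

Write the equations: A + B - C = -5; 2A + B + C = 6; 3A + B - C = 5.
Subtracting the first from the second: A + 2C = 11.
Subtracting the second from the third: A - 2C = -1.
Solving: C = 3, A = 5, then B = -7.
Therefore a_{16} = 80 + (-7) + 3·1 = 76.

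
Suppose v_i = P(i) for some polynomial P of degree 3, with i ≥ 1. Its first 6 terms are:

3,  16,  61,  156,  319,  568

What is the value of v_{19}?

19821

1st diffs: 13, 45, 95, 163, 249.
2nd diffs: 32, 50, 68, 86.
3rd diffs: 18, 18, 18 (constant).
Newton forward-difference form: v_i = 3 + 13·C(i-1,1) + 32·C(i-1,2) + 18·C(i-1,3).
At i = 19: i-1 = 18, so v_{19} = 3 + 234 + 4896 + 14688 = 19821.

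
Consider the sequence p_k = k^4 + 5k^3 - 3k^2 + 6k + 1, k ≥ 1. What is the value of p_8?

6513

p_8 = 1·8^4 + 5·8^3 - 3·8^2 + 6·8 + 1 = 6513.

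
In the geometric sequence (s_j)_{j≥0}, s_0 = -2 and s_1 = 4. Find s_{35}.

68719476736

Common ratio r = -2.
s_j = (-2)·(-2)^(j-0).
s_{35} = (-2)·(-2)^35 = 68719476736.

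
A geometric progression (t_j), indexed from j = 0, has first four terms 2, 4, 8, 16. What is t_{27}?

Common ratio r = 2.
t_j = 2·2^(j-0).
t_{27} = 2·2^27 = 268435456.

268435456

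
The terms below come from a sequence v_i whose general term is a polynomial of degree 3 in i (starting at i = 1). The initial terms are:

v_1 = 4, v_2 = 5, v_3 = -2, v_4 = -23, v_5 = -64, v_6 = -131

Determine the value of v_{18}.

-5147

1st diffs: 1, -7, -21, -41, -67.
2nd diffs: -8, -14, -20, -26.
3rd diffs: -6, -6, -6 (constant).
So v_i = -i^3 + 2i^2 + 2i + 1.
Evaluating at i = 18 gives v_{18} = -5147.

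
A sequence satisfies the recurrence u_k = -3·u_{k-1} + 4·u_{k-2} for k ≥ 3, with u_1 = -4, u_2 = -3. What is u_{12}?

838857

Iterate the recurrence:
u_3 = -7, u_4 = 9, u_5 = -55, u_6 = 201, u_7 = -823, u_8 = 3273, u_9 = -13111, u_{10} = 52425, u_{11} = -209719, u_{12} = 838857.
(Characteristic roots are 1 and -4.)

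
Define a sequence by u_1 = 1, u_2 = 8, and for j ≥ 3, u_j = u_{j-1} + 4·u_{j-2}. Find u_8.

1708

Step forward from the initial values:
u_3 = 12  u_4 = 44  u_5 = 92  u_6 = 268  u_7 = 636  u_8 = 1708.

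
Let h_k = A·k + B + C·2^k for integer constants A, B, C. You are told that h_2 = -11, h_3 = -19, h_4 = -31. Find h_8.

The three given values yield: 2A + B + 4C = -11; 3A + B + 8C = -19; 4A + B + 16C = -31.
Subtracting the first from the second: A + 4C = -8.
Subtracting the second from the third: A + 8C = -12.
Solving: C = -1, A = -4, then B = 1.
Therefore h_8 = -32 + 1 + (-1)·256 = -287.

-287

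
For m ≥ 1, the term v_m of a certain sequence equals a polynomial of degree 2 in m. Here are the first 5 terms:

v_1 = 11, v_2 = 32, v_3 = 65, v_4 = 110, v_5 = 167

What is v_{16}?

1st diffs: 21, 33, 45, 57.
2nd diffs: 12, 12, 12 (constant).
Newton forward-difference form: v_m = 11 + 21·C(m-1,1) + 12·C(m-1,2).
At m = 16: m-1 = 15, so v_{16} = 11 + 315 + 1260 = 1586.

1586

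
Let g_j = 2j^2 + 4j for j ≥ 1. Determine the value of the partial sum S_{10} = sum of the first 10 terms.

Over j = 1..10: Σj = 55, Σj² = 385.
Total = (2)·385 + (4)·55 = 990.

990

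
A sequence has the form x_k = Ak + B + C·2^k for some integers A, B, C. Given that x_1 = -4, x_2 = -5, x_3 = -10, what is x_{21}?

The three given values yield: A + B + 2C = -4; 2A + B + 4C = -5; 3A + B + 8C = -10.
Subtracting the first from the second: A + 2C = -1.
Subtracting the second from the third: A + 4C = -5.
Solving: C = -2, A = 3, then B = -3.
So x_k = 3·k + (-3) + (-2)·2^k; at k=21 this is -4194244.

-4194244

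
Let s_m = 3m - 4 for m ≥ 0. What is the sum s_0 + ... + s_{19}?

490

Over m = 0..19: Σm = 190.
Total = (3)·190 + (-4)·20 = 490.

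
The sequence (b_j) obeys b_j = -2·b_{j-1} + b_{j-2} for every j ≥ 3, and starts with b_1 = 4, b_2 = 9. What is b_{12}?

42157

Iterate the recurrence:
b_3 = -14; b_4 = 37; b_5 = -88; b_6 = 213; b_7 = -514; b_8 = 1241; b_9 = -2996; b_{10} = 7233; b_{11} = -17462; b_{12} = 42157.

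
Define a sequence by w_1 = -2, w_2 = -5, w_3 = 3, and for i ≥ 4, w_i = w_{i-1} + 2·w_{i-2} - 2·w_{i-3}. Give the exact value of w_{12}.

57

Step forward from the initial values:
w_4 = -3; w_5 = 13; w_6 = 1; w_7 = 33; w_8 = 9; w_9 = 73; w_{10} = 25; w_{11} = 153; w_{12} = 57.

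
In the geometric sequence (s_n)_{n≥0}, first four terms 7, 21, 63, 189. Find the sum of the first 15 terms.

50221171

Common ratio r = 3.
s_n = 7·3^(n-0).
S = 7·(3^15 - 1)/(3 - 1) = 7·(14348907 - 1)/(2) = 50221171.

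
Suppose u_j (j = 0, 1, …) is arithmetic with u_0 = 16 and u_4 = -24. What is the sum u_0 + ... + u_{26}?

-3078

Common difference d = (-24 - 16) / (4 - 0) = -10.
u_j = 16 + (j - 0)·(-10).
u_{26} = -244; S = 27·(16 + (-244))/2 = -3078.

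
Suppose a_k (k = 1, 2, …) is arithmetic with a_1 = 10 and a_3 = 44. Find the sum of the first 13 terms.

Common difference d = (44 - 10) / (3 - 1) = 17.
a_k = 10 + (k - 1)·17.
a_{13} = 214; S = 13·(10 + 214)/2 = 1456.

1456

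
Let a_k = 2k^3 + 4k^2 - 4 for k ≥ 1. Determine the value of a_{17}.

10978

a_{17} = 2·17^3 + 4·17^2 - 4 = 10978.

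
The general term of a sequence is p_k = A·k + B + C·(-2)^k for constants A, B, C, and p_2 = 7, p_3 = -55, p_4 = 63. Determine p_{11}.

-10271

At k = 2, 3, 4: 2A + B + 4C = 7; 3A + B - 8C = -55; 4A + B + 16C = 63.
Subtracting the first from the second: A - 12C = -62.
Subtracting the second from the third: A + 24C = 118.
Solving: C = 5, A = -2, then B = -9.
Therefore p_{11} = -22 + (-9) + 5·(-2048) = -10271.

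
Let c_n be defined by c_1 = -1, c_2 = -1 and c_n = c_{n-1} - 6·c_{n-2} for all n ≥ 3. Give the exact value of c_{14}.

Iterate the recurrence:
c_3 = 5; c_4 = 11; c_5 = -19; …; c_{11} = -5059; c_{12} = 12155; c_{13} = 42509; c_{14} = -30421.

-30421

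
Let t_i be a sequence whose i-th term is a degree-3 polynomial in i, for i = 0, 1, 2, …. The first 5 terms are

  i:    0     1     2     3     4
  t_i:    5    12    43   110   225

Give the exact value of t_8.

1st diffs: 7, 31, 67, 115.
2nd diffs: 24, 36, 48.
3rd diffs: 12, 12 (constant).
So t_i = 2i^3 + 6i^2 - i + 5.
Evaluating at i = 8 gives t_8 = 1405.

1405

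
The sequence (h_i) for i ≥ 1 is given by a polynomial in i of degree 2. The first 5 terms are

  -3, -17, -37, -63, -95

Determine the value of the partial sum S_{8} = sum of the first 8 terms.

1st diffs: -14, -20, -26, -32.
2nd diffs: -6, -6, -6 (constant).
Newton forward-difference form: h_i = -3 + (-14)·C(i-1,1) + (-6)·C(i-1,2).
Continuing: -133, -177, -227.
Summing i = 1..8 (8 terms) gives -752.

-752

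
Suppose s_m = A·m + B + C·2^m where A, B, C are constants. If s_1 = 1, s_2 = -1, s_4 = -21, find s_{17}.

-262107

Write the equations: A + B + 2C = 1; 2A + B + 4C = -1; 4A + B + 16C = -21.
Subtracting the first from the second: A + 2C = -2.
Subtracting the second from the third: 2A + 12C = -20.
Solving: C = -2, A = 2, then B = 3.
So s_m = 2·m + 3 + (-2)·2^m; at m=17 this is -262107.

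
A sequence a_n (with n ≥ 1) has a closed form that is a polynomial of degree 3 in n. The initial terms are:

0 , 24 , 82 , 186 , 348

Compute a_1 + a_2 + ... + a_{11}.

10890

1st diffs: 24, 58, 104, 162.
2nd diffs: 34, 46, 58.
3rd diffs: 12, 12 (constant).
Newton forward-difference form: a_n = 24·C(n-1,1) + 34·C(n-1,2) + 12·C(n-1,3).
Continuing: …, 580, 894, 1302, 1816, …, a_{11} = 3210.
Summing n = 1..11 (11 terms) gives 10890.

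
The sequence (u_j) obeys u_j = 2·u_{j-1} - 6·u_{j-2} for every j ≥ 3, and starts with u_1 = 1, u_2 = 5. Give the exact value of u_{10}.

Iterate the recurrence:
u_3 = 4  u_4 = -22  u_5 = -68  u_6 = -4  u_7 = 400  u_8 = 824  u_9 = -752  u_{10} = -6448.

-6448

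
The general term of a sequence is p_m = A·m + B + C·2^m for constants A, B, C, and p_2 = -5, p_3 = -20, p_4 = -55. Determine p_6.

At m = 2, 3, 4: 2A + B + 4C = -5; 3A + B + 8C = -20; 4A + B + 16C = -55.
Subtracting the first from the second: A + 4C = -15.
Subtracting the second from the third: A + 8C = -35.
Solving: C = -5, A = 5, then B = 5.
Therefore p_6 = 30 + 5 + (-5)·64 = -285.

-285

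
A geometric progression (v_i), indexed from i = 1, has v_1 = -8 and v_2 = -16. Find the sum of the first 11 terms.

Common ratio r = 2.
v_i = (-8)·2^(i-1).
S = (-8)·(2^11 - 1)/(2 - 1) = (-8)·(2048 - 1)/(1) = -16376.

-16376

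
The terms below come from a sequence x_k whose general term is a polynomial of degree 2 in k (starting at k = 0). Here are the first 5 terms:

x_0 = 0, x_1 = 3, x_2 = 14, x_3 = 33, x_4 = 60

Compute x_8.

1st diffs: 3, 11, 19, 27.
2nd diffs: 8, 8, 8 (constant).
So x_k = 4k^2 - k.
Evaluating at k = 8 gives x_8 = 248.

248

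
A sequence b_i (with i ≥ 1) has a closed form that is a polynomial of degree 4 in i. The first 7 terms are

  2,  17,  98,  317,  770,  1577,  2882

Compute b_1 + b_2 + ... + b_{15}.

201987

1st diffs: 15, 81, 219, 453, 807, 1305.
2nd diffs: 66, 138, 234, 354, 498.
3rd diffs: 72, 96, 120, 144.
4th diffs: 24, 24, 24 (constant).
Newton forward-difference form: b_i = 2 + 15·C(i-1,1) + 66·C(i-1,2) + 72·C(i-1,3) + 24·C(i-1,4).
Continuing: …, 4853, 7682, 11585, 16802, …, b_{15} = 56450.
Summing i = 1..15 (15 terms) gives 201987.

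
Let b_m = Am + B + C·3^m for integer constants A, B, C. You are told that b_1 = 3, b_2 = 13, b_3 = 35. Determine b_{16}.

43046781

Write the equations: A + B + 3C = 3; 2A + B + 9C = 13; 3A + B + 27C = 35.
Subtracting the first from the second: A + 6C = 10.
Subtracting the second from the third: A + 18C = 22.
Solving: C = 1, A = 4, then B = -4.
Therefore b_{16} = 64 + (-4) + 1·43046721 = 43046781.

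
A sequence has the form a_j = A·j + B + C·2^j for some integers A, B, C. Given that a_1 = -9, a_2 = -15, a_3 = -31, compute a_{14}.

-81867

At j = 1, 2, 3: A + B + 2C = -9; 2A + B + 4C = -15; 3A + B + 8C = -31.
Subtracting the first from the second: A + 2C = -6.
Subtracting the second from the third: A + 4C = -16.
Solving: C = -5, A = 4, then B = -3.
Hence a_{14} = 4·14 + (-3) + (-5)·16384 = -81867.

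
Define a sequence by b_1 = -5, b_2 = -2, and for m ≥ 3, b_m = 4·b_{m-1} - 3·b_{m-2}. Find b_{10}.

Applying the relation repeatedly:
b_3 = 7; b_4 = 34; b_5 = 115; b_6 = 358; b_7 = 1087; b_8 = 3274; b_9 = 9835; b_{10} = 29518.
(Characteristic roots are 3 and 1.)

29518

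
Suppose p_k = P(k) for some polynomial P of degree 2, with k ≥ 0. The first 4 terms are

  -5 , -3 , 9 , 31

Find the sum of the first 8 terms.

1st diffs: 2, 12, 22.
2nd diffs: 10, 10 (constant).
Newton forward-difference form: p_k = -5 + 2·C(k,1) + 10·C(k,2).
Continuing: 63, 105, 157, 219.
Summing k = 0..7 (8 terms) gives 576.

576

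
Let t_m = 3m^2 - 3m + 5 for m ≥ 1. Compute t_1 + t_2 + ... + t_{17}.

Over m = 1..17: Σm = 153, Σm² = 1785.
Total = (3)·1785 + (-3)·153 + (5)·17 = 4981.

4981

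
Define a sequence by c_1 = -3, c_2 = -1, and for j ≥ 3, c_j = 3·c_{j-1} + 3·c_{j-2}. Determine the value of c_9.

c_3 = -12, c_4 = -39, c_5 = -153, c_6 = -576, c_7 = -2187, c_8 = -8289, c_9 = -31428.

-31428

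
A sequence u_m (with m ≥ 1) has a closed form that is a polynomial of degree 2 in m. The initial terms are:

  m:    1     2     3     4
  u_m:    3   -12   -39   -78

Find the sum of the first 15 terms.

1st diffs: -15, -27, -39.
2nd diffs: -12, -12 (constant).
So u_m = -6m^2 + 3m + 6.
Continuing: …, -129, -192, -267, -354, …, u_{15} = -1299.
Summing m = 1..15 (15 terms) gives -6990.

-6990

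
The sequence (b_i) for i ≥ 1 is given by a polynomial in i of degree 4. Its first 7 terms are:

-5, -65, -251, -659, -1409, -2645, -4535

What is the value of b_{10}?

1st diffs: -60, -186, -408, -750, -1236, -1890.
2nd diffs: -126, -222, -342, -486, -654.
3rd diffs: -96, -120, -144, -168.
4th diffs: -24, -24, -24 (constant).
Newton forward-difference form: b_i = -5 + (-60)·C(i-1,1) + (-126)·C(i-1,2) + (-96)·C(i-1,3) + (-24)·C(i-1,4).
At i = 10: i-1 = 9, so b_{10} = -5 - 540 - 4536 - 8064 - 3024 = -16169.

-16169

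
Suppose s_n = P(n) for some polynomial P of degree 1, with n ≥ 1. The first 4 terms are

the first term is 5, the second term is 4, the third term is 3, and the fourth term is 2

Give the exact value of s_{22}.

1st diffs: -1, -1, -1 (constant).
So s_n = -n + 6.
Evaluating at n = 22 gives s_{22} = -16.

-16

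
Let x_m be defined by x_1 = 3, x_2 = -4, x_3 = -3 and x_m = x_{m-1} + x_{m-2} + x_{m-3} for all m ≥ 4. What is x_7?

-33

Step forward from the initial values:
x_4 = -4, x_5 = -11, x_6 = -18, x_7 = -33.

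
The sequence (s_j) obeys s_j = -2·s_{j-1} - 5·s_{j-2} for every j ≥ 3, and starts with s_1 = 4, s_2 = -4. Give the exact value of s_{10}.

4796

Applying the relation repeatedly:
s_3 = -12;  s_4 = 44;  s_5 = -28;  s_6 = -164;  s_7 = 468;  s_8 = -116;  s_9 = -2108;  s_{10} = 4796.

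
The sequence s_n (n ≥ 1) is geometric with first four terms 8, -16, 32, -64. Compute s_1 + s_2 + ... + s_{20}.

-2796200

Common ratio r = -2.
s_n = 8·(-2)^(n-1).
S = 8·((-2)^20 - 1)/(-2 - 1) = 8·(1048576 - 1)/(-3) = -2796200.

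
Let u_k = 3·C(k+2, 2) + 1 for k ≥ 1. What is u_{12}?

274

C(14, 2) = 91, so u_{12} = 274.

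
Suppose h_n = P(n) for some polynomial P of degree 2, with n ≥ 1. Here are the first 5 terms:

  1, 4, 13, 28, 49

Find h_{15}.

1st diffs: 3, 9, 15, 21.
2nd diffs: 6, 6, 6 (constant).
Newton forward-difference form: h_n = 1 + 3·C(n-1,1) + 6·C(n-1,2).
At n = 15: n-1 = 14, so h_{15} = 1 + 42 + 546 = 589.

589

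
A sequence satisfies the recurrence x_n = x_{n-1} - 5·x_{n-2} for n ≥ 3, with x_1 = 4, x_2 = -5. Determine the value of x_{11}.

x_3 = -25  x_4 = 0  x_5 = 125  x_6 = 125  x_7 = -500  x_8 = -1125  x_9 = 1375  x_{10} = 7000  x_{11} = 125.

125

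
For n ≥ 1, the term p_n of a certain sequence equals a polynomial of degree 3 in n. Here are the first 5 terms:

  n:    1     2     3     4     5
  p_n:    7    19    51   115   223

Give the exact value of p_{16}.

7747

1st diffs: 12, 32, 64, 108.
2nd diffs: 20, 32, 44.
3rd diffs: 12, 12 (constant).
Newton forward-difference form: p_n = 7 + 12·C(n-1,1) + 20·C(n-1,2) + 12·C(n-1,3).
At n = 16: n-1 = 15, so p_{16} = 7 + 180 + 2100 + 5460 = 7747.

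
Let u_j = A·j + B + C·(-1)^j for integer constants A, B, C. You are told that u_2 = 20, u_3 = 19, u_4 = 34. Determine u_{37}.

257

Write the equations: 2A + B + C = 20; 3A + B - C = 19; 4A + B + C = 34.
Subtracting the first from the second: A - 2C = -1.
Subtracting the second from the third: A + 2C = 15.
Solving: C = 4, A = 7, then B = 2.
Hence u_{37} = 7·37 + 2 + 4·(-1) = 257.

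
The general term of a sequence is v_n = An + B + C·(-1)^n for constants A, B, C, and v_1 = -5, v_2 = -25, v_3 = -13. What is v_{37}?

-149

At n = 1, 2, 3: A + B - C = -5; 2A + B + C = -25; 3A + B - C = -13.
Subtracting the first from the second: A + 2C = -20.
Subtracting the second from the third: A - 2C = 12.
Solving: C = -8, A = -4, then B = -9.
Therefore v_{37} = -148 + (-9) + (-8)·(-1) = -149.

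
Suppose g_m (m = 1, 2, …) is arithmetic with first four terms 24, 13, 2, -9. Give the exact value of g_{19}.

-174

Common difference d = -11.
g_m = 24 + (m - 1)·(-11).
g_{19} = 24 + 18·(-11) = -174.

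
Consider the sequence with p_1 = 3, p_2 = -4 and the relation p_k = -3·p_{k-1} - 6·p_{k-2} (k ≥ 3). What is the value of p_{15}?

Iterate the recurrence:
p_3 = -6, p_4 = 42, p_5 = -90, …, p_{12} = 44226, p_{13} = 4374, p_{14} = -278478, p_{15} = 809190.

809190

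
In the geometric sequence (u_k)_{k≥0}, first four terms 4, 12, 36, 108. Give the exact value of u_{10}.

236196

Common ratio r = 3.
u_k = 4·3^(k-0).
u_{10} = 4·3^10 = 236196.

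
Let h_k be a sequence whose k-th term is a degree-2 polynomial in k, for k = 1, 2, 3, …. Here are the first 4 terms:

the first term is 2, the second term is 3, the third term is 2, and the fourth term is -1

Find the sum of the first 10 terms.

1st diffs: 1, -1, -3.
2nd diffs: -2, -2 (constant).
Newton forward-difference form: h_k = 2 + 1·C(k-1,1) + (-2)·C(k-1,2).
Continuing: …, -6, -13, -22, -33, …, h_{10} = -61.
Summing k = 1..10 (10 terms) gives -175.

-175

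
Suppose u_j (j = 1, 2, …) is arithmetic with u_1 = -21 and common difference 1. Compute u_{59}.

37

u_j = -21 + (j - 1)·1.
u_{59} = -21 + 58·1 = 37.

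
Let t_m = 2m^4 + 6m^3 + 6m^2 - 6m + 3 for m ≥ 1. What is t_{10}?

26543

t_{10} = 2·10^4 + 6·10^3 + 6·10^2 - 6·10 + 3 = 26543.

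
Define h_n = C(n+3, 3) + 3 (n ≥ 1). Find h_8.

C(11, 3) = 165, so h_8 = 168.

168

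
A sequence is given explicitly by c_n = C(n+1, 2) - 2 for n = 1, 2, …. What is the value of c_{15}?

C(16, 2) = 120, so c_{15} = 118.

118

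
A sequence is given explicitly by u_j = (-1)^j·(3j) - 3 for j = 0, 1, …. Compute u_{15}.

(-1)^15 = -1; 3j at j=15 is 45; so u_{15} = -48.

-48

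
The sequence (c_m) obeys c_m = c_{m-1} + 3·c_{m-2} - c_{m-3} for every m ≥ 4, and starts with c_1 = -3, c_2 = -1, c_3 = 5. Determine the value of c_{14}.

Applying the relation repeatedly:
c_4 = 5  c_5 = 21  c_6 = 31  …  c_{11} = 1821  c_{12} = 3797  c_{13} = 8469  c_{14} = 18039.

18039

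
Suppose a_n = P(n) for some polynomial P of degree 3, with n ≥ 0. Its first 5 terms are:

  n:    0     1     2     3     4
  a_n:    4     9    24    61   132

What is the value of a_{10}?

1st diffs: 5, 15, 37, 71.
2nd diffs: 10, 22, 34.
3rd diffs: 12, 12 (constant).
Newton forward-difference form: a_n = 4 + 5·C(n,1) + 10·C(n,2) + 12·C(n,3).
At n = 10: n = 10, so a_{10} = 4 + 50 + 450 + 1440 = 1944.

1944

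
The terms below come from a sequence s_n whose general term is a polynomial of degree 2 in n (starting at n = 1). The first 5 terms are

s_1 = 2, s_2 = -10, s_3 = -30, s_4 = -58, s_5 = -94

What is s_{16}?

1st diffs: -12, -20, -28, -36.
2nd diffs: -8, -8, -8 (constant).
Newton forward-difference form: s_n = 2 + (-12)·C(n-1,1) + (-8)·C(n-1,2).
At n = 16: n-1 = 15, so s_{16} = 2 - 180 - 840 = -1018.

-1018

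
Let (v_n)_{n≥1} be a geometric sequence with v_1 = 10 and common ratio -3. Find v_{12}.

-1771470

v_n = 10·(-3)^(n-1).
v_{12} = 10·(-3)^11 = -1771470.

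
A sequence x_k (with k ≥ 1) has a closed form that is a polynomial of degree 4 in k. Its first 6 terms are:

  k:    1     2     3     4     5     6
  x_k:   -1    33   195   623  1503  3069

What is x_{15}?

110403

1st diffs: 34, 162, 428, 880, 1566.
2nd diffs: 128, 266, 452, 686.
3rd diffs: 138, 186, 234.
4th diffs: 48, 48 (constant).
Newton forward-difference form: x_k = -1 + 34·C(k-1,1) + 128·C(k-1,2) + 138·C(k-1,3) + 48·C(k-1,4).
At k = 15: k-1 = 14, so x_{15} = -1 + 476 + 11648 + 50232 + 48048 = 110403.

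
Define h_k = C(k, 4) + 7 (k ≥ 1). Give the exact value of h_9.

C(9, 4) = 126, so h_9 = 133.

133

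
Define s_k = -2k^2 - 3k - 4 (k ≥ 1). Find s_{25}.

-1329

s_{25} = -2·25^2 - 3·25 - 4 = -1329.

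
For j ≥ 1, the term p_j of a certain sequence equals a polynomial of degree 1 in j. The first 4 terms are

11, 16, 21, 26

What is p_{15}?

81

1st diffs: 5, 5, 5 (constant).
So p_j = 5j + 6.
Evaluating at j = 15 gives p_{15} = 81.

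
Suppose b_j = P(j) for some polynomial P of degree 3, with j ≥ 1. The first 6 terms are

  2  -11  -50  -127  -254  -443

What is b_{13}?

1st diffs: -13, -39, -77, -127, -189.
2nd diffs: -26, -38, -50, -62.
3rd diffs: -12, -12, -12 (constant).
So b_j = -2j^3 - j^2 + 4j + 1.
Evaluating at j = 13 gives b_{13} = -4510.

-4510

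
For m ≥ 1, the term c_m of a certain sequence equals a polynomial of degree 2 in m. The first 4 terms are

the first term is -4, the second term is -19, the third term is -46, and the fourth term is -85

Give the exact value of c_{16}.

1st diffs: -15, -27, -39.
2nd diffs: -12, -12 (constant).
So c_m = -6m^2 + 3m - 1.
Evaluating at m = 16 gives c_{16} = -1489.

-1489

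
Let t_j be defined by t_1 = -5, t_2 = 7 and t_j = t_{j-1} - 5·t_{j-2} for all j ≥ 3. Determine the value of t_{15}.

Applying the relation repeatedly:
t_3 = 32, t_4 = -3, t_5 = -163, …, t_{12} = 45492, t_{13} = 42107, t_{14} = -185353, t_{15} = -395888.

-395888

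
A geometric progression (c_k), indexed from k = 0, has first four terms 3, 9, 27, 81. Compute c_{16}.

Common ratio r = 3.
c_k = 3·3^(k-0).
c_{16} = 3·3^16 = 129140163.

129140163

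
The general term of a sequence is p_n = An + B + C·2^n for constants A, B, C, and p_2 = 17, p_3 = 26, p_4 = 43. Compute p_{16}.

131095

Write the equations: 2A + B + 4C = 17; 3A + B + 8C = 26; 4A + B + 16C = 43.
Subtracting the first from the second: A + 4C = 9.
Subtracting the second from the third: A + 8C = 17.
Solving: C = 2, A = 1, then B = 7.
Hence p_{16} = 1·16 + 7 + 2·65536 = 131095.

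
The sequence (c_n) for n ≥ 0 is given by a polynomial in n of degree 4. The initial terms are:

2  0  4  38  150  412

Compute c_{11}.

1st diffs: -2, 4, 34, 112, 262.
2nd diffs: 6, 30, 78, 150.
3rd diffs: 24, 48, 72.
4th diffs: 24, 24 (constant).
Newton forward-difference form: c_n = 2 + (-2)·C(n,1) + 6·C(n,2) + 24·C(n,3) + 24·C(n,4).
At n = 11: n = 11, so c_{11} = 2 - 22 + 330 + 3960 + 7920 = 12190.

12190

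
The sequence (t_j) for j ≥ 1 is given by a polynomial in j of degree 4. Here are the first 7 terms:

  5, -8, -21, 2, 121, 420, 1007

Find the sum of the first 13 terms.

55679

1st diffs: -13, -13, 23, 119, 299, 587.
2nd diffs: 0, 36, 96, 180, 288.
3rd diffs: 36, 60, 84, 108.
4th diffs: 24, 24, 24 (constant).
Newton forward-difference form: t_j = 5 + (-13)·C(j-1,1) + 36·C(j-1,3) + 24·C(j-1,4).
Continuing: …, 2014, 3597, 5936, 9235, …, t_{13} = 19649.
Summing j = 1..13 (13 terms) gives 55679.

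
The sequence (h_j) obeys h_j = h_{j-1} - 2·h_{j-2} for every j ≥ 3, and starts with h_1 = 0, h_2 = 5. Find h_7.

Iterate the recurrence:
h_3 = 5; h_4 = -5; h_5 = -15; h_6 = -5; h_7 = 25.

25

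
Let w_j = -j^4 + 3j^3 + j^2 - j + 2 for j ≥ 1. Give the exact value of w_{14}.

w_{14} = -1·14^4 + 3·14^3 + 1·14^2 - 1·14 + 2 = -30000.

-30000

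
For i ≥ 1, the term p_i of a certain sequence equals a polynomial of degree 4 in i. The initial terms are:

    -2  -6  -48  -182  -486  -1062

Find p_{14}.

-35622

1st diffs: -4, -42, -134, -304, -576.
2nd diffs: -38, -92, -170, -272.
3rd diffs: -54, -78, -102.
4th diffs: -24, -24 (constant).
Newton forward-difference form: p_i = -2 + (-4)·C(i-1,1) + (-38)·C(i-1,2) + (-54)·C(i-1,3) + (-24)·C(i-1,4).
At i = 14: i-1 = 13, so p_{14} = -2 - 52 - 2964 - 15444 - 17160 = -35622.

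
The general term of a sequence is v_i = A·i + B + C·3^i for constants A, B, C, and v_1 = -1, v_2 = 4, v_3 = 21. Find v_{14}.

4782952

Write the equations: A + B + 3C = -1; 2A + B + 9C = 4; 3A + B + 27C = 21.
Subtracting the first from the second: A + 6C = 5.
Subtracting the second from the third: A + 18C = 17.
Solving: C = 1, A = -1, then B = -3.
Hence v_{14} = -1·14 + (-3) + 1·4782969 = 4782952.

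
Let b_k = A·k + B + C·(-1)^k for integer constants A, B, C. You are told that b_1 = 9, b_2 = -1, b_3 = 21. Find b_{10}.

Write the equations: A + B - C = 9; 2A + B + C = -1; 3A + B - C = 21.
Subtracting the first from the second: A + 2C = -10.
Subtracting the second from the third: A - 2C = 22.
Solving: C = -8, A = 6, then B = -5.
Hence b_{10} = 6·10 + (-5) + (-8)·1 = 47.

47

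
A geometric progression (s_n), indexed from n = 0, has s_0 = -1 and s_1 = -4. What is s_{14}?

-268435456

Common ratio r = 4.
s_n = (-1)·4^(n-0).
s_{14} = (-1)·4^14 = -268435456.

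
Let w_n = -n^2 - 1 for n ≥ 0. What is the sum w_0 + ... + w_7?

-148

Over n = 0..7: Σn = 28, Σn² = 140.
Total = (-1)·140 + (-1)·8 = -148.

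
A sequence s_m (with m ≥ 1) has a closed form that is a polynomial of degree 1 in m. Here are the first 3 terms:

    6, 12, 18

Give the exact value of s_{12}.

1st diffs: 6, 6 (constant).
So s_m = 6m.
Evaluating at m = 12 gives s_{12} = 72.

72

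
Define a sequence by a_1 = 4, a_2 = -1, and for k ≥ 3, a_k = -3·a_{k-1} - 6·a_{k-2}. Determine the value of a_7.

Compute successive terms:
a_3 = -21; a_4 = 69; a_5 = -81; a_6 = -171; a_7 = 999.

999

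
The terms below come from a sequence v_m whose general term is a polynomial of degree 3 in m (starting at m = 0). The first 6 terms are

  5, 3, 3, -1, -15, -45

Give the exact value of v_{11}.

-897

1st diffs: -2, 0, -4, -14, -30.
2nd diffs: 2, -4, -10, -16.
3rd diffs: -6, -6, -6 (constant).
Newton forward-difference form: v_m = 5 + (-2)·C(m,1) + 2·C(m,2) + (-6)·C(m,3).
At m = 11: m = 11, so v_{11} = 5 - 22 + 110 - 990 = -897.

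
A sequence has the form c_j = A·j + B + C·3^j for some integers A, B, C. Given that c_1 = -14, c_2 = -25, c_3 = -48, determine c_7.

-2228

At j = 1, 2, 3: A + B + 3C = -14; 2A + B + 9C = -25; 3A + B + 27C = -48.
Subtracting the first from the second: A + 6C = -11.
Subtracting the second from the third: A + 18C = -23.
Solving: C = -1, A = -5, then B = -6.
Hence c_7 = -5·7 + (-6) + (-1)·2187 = -2228.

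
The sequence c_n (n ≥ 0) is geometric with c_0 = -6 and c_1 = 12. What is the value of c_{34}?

-103079215104

Common ratio r = -2.
c_n = (-6)·(-2)^(n-0).
c_{34} = (-6)·(-2)^34 = -103079215104.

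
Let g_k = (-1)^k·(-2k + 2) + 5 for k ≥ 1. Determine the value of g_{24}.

(-1)^24 = 1; -2k + 2 at k=24 is -46; so g_{24} = -41.

-41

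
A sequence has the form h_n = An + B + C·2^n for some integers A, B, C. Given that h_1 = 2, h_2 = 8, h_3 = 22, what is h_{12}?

16356

Write the equations: A + B + 2C = 2; 2A + B + 4C = 8; 3A + B + 8C = 22.
Subtracting the first from the second: A + 2C = 6.
Subtracting the second from the third: A + 4C = 14.
Solving: C = 4, A = -2, then B = -4.
So h_n = -2·n + (-4) + 4·2^n; at n=12 this is 16356.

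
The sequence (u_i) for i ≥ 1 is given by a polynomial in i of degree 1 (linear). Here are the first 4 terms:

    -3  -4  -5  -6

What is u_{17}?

-19

1st diffs: -1, -1, -1 (constant).
So u_i = -i - 2.
Evaluating at i = 17 gives u_{17} = -19.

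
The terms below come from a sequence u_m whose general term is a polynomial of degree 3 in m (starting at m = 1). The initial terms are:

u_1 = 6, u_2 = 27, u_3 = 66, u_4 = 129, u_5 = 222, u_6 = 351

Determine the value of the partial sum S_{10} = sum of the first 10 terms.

1st diffs: 21, 39, 63, 93, 129.
2nd diffs: 18, 24, 30, 36.
3rd diffs: 6, 6, 6 (constant).
Newton forward-difference form: u_m = 6 + 21·C(m-1,1) + 18·C(m-1,2) + 6·C(m-1,3).
Continuing: 522, 741, 1014, 1347.
Summing m = 1..10 (10 terms) gives 4425.

4425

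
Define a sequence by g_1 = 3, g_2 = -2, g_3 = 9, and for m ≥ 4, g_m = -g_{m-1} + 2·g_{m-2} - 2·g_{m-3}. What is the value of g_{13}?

29713

Iterate the recurrence:
g_4 = -19; g_5 = 41; g_6 = -97; g_7 = 217; g_8 = -493; g_9 = 1121; g_{10} = -2541; g_{11} = 5769; g_{12} = -13093; g_{13} = 29713.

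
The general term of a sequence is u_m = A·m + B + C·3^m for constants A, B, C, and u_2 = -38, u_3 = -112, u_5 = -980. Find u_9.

The three given values yield: 2A + B + 9C = -38; 3A + B + 27C = -112; 5A + B + 243C = -980.
Subtracting the first from the second: A + 18C = -74.
Subtracting the second from the third: 2A + 216C = -868.
Solving: C = -4, A = -2, then B = 2.
Therefore u_9 = -18 + 2 + (-4)·19683 = -78748.

-78748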